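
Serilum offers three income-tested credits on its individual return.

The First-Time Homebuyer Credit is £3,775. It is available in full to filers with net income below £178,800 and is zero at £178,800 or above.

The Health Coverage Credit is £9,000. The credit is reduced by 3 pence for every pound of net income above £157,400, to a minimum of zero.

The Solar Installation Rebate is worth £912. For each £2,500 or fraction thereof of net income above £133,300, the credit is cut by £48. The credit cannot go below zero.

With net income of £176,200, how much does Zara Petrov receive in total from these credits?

First-Time Homebuyer Credit: £176,200 is below the £178,800 cutoff, so the full £3,775 applies.
Health Coverage Credit: 3% of the £18,800 excess over £157,400 is £564; credit = £9,000 − £564 = £8,436.
Solar Installation Rebate: income exceeds £133,300 by £42,900, which is 18 full-or-partial £2,500 increments; reduction = 18 × £48 = £864, leaving £48.
Total: £3,775 + £8,436 + £48 = £12,259.

£12,259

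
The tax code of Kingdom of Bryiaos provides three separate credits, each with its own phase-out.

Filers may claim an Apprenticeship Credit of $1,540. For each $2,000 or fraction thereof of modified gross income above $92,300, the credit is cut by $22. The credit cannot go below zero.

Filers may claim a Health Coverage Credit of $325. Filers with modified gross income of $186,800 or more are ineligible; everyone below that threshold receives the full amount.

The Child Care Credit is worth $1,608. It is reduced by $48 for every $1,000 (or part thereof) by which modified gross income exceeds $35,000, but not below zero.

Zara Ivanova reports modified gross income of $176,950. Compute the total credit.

Apprenticeship Credit: income exceeds $92,300 by $84,650, which is 43 full-or-partial $2,000 increments; reduction = 43 × $22 = $946, leaving $594.
Health Coverage Credit: $176,950 is below the $186,800 cutoff, so the full $325 applies.
Child Care Credit: income exceeds $35,000 by $141,950 → 142 increments × $48 = $6,816 ≥ base, so the credit is $0.
Total: $594 + $325 + $0 = $919.

$919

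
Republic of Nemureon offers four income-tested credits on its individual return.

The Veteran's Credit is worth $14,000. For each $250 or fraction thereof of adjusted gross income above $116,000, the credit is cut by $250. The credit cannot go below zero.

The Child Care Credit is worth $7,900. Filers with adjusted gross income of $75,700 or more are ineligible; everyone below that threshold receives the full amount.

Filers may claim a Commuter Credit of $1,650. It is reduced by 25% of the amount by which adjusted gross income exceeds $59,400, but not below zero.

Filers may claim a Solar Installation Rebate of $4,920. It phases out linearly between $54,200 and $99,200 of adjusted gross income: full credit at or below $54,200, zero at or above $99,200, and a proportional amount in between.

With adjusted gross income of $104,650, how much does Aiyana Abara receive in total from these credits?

Veteran's Credit: $104,650 is at or below the $116,000 threshold, so the full $14,000 applies.
Child Care Credit: $104,650 meets or exceeds the $75,700 cutoff, so the credit is $0.
Commuter Credit: 25% of the $45,250 excess over $59,400 is $11,312.50 ≥ base, so the credit is $0.
Solar Installation Rebate: $104,650 is at or above $99,200, so the credit is $0.
Total: $14,000 + $0 + $0 + $0 = $14,000.

$14,000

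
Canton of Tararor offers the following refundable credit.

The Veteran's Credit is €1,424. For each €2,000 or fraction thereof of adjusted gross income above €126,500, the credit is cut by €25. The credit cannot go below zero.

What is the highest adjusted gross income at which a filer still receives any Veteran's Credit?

After 56 increments the reduction is 56 × €25 = €1,400, leaving €24; one more increment wipes it out. Increment 56 ends at excess 56 × €2,000 = €112,000, so the highest qualifying income is €126,500 + €112,000 = €238,500.

€238,500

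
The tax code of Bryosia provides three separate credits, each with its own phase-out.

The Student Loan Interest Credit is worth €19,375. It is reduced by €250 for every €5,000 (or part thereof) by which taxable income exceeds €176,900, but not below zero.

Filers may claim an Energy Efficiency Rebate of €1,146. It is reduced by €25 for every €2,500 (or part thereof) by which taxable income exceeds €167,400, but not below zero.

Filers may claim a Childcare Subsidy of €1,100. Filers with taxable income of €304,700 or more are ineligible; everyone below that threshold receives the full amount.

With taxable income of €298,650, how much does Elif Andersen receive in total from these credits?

€14,225

Student Loan Interest Credit: income exceeds €176,900 by €121,750, which is 25 full-or-partial €5,000 increments; reduction = 25 × €250 = €6,250, leaving €13,125.
Energy Efficiency Rebate: income exceeds €167,400 by €131,250 → 53 increments × €25 = €1,325 ≥ base, so the credit is €0.
Childcare Subsidy: €298,650 is below the €304,700 cutoff, so the full €1,100 applies.
Total: €13,125 + €0 + €1,100 = €14,225.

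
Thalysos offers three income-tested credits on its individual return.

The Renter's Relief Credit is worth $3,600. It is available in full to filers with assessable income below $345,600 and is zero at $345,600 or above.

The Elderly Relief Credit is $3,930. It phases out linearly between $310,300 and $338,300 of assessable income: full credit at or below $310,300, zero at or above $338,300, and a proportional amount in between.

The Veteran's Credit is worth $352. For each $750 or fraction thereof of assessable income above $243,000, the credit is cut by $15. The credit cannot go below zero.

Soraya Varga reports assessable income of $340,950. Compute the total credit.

Renter's Relief Credit: $340,950 is below the $345,600 cutoff, so the full $3,600 applies.
Elderly Relief Credit: $340,950 is at or above $338,300, so the credit is $0.
Veteran's Credit: income exceeds $243,000 by $97,950 → 131 increments × $15 = $1,965 ≥ base, so the credit is $0.
Total: $3,600 + $0 + $0 = $3,600.

$3,600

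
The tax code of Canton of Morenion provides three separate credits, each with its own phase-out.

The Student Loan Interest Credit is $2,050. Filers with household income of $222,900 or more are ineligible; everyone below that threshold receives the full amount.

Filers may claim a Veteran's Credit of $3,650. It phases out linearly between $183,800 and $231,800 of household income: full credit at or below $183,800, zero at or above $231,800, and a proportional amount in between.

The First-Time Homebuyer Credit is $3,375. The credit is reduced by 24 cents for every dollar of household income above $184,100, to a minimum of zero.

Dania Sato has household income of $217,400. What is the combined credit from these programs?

Student Loan Interest Credit: $217,400 is below the $222,900 cutoff, so the full $2,050 applies.
Veteran's Credit: $217,400 is $33,600 into a $48,000 phase-out range, leaving 14,400/48,000 of the credit: $3,650 × 14,400/48,000 = $1,095.
First-Time Homebuyer Credit: 24% of the $33,300 excess over $184,100 is $7,992 ≥ base, so the credit is $0.
Total: $2,050 + $1,095 + $0 = $3,145.

$3,145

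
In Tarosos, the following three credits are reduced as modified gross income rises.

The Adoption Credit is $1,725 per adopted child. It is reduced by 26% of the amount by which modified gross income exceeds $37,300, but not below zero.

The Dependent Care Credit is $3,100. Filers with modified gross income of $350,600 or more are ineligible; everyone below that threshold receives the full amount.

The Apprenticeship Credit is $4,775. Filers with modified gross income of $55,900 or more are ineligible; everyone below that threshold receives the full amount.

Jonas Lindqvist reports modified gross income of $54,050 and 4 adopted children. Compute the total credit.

$10,420

Adoption Credit: base = 4 × $1,725 = $6,900. 26% of the $16,750 excess over $37,300 is $4,355; credit = $6,900 − $4,355 = $2,545.
Dependent Care Credit: $54,050 is below the $350,600 cutoff, so the full $3,100 applies.
Apprenticeship Credit: $54,050 is below the $55,900 cutoff, so the full $4,775 applies.
Total: $2,545 + $3,100 + $4,775 = $10,420.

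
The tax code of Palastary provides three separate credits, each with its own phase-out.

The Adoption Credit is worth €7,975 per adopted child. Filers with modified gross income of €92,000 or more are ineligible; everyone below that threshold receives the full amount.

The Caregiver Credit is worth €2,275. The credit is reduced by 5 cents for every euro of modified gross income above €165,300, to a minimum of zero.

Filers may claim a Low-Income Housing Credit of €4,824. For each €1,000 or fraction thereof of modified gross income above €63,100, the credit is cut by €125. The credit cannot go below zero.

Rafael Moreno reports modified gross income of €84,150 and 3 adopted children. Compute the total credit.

Adoption Credit: base = 3 × €7,975 = €23,925. €84,150 is below the €92,000 cutoff, so the full €23,925 applies.
Caregiver Credit: €84,150 is at or below the €165,300 threshold, so the full €2,275 applies.
Low-Income Housing Credit: income exceeds €63,100 by €21,050, which is 22 full-or-partial €1,000 increments; reduction = 22 × €125 = €2,750, leaving €2,074.
Total: €23,925 + €2,275 + €2,074 = €28,274.

€28,274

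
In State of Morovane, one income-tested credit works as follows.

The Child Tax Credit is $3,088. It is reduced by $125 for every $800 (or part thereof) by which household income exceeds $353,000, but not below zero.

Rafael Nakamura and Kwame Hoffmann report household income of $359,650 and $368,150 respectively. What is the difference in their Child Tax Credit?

$1,250

Rafael ($359,650): Child Tax Credit: income exceeds $353,000 by $6,650, which is 9 full-or-partial $800 increments; reduction = 9 × $125 = $1,125, leaving $1,963.
Kwame ($368,150): Child Tax Credit: income exceeds $353,000 by $15,150, which is 19 full-or-partial $800 increments; reduction = 19 × $125 = $2,375, leaving $713.
Difference: |$1,963 − $713| = $1,250.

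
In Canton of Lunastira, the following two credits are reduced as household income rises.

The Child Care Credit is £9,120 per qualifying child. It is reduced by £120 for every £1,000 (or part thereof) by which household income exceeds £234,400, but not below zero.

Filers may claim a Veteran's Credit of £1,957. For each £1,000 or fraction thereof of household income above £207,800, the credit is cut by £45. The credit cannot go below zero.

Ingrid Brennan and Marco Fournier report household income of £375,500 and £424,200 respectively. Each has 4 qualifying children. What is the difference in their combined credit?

£5,760

Ingrid (£375,500): Child Care Credit: base = 4 × £9,120 = £36,480. income exceeds £234,400 by £141,100, which is 142 full-or-partial £1,000 increments; reduction = 142 × £120 = £17,040, leaving £19,440. Veteran's Credit: income exceeds £207,800 by £167,700 → 168 increments × £45 = £7,560 ≥ base, so the credit is £0. total £19,440 + £0 = £19,440
Marco (£424,200): Child Care Credit: base = 4 × £9,120 = £36,480. income exceeds £234,400 by £189,800, which is 190 full-or-partial £1,000 increments; reduction = 190 × £120 = £22,800, leaving £13,680. Veteran's Credit: income exceeds £207,800 by £216,400 → 217 increments × £45 = £9,765 ≥ base, so the credit is £0. total £13,680 + £0 = £13,680
Difference: |£19,440 − £13,680| = £5,760.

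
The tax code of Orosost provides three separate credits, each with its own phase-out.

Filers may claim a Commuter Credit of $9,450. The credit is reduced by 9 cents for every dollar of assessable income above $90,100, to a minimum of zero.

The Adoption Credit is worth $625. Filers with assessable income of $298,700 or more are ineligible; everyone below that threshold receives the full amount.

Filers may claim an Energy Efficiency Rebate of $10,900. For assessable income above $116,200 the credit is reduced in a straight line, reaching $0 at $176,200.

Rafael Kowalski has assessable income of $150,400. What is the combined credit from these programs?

Commuter Credit: 9% of the $60,300 excess over $90,100 is $5,427; credit = $9,450 − $5,427 = $4,023.
Adoption Credit: $150,400 is below the $298,700 cutoff, so the full $625 applies.
Energy Efficiency Rebate: $150,400 is $34,200 into a $60,000 phase-out range, leaving 25,800/60,000 of the credit: $10,900 × 25,800/60,000 = $4,687.
Total: $4,023 + $625 + $4,687 = $9,335.

$9,335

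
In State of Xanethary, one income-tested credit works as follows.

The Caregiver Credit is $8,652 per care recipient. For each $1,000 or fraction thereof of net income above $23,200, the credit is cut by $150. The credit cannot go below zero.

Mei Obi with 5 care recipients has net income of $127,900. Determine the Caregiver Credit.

Caregiver Credit: base = 5 × $8,652 = $43,260. income exceeds $23,200 by $104,700, which is 105 full-or-partial $1,000 increments; reduction = 105 × $150 = $15,750, leaving $27,510.

$27,510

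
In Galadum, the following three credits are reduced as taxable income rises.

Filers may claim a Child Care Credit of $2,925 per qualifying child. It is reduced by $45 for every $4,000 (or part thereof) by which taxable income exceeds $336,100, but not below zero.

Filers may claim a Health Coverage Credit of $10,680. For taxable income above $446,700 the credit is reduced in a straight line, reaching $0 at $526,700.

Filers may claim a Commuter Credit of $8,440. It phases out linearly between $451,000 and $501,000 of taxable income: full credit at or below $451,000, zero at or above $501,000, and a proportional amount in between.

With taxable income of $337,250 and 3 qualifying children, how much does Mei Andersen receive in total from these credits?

$27,850

Child Care Credit: base = 3 × $2,925 = $8,775. income exceeds $336,100 by $1,150, which is 1 full-or-partial $4,000 increment; reduction = 1 × $45 = $45, leaving $8,730.
Health Coverage Credit: $337,250 is at or below the $446,700 threshold, so the full $10,680 applies.
Commuter Credit: $337,250 is at or below the $451,000 threshold, so the full $8,440 applies.
Total: $8,730 + $10,680 + $8,440 = $27,850.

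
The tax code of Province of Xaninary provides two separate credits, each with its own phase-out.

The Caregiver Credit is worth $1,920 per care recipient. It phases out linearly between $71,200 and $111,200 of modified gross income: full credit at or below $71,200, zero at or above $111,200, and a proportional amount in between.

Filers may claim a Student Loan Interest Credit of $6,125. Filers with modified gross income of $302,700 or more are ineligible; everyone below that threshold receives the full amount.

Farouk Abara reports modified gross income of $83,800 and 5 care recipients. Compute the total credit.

Caregiver Credit: base = 5 × $1,920 = $9,600. $83,800 is $12,600 into a $40,000 phase-out range, leaving 27,400/40,000 of the credit: $9,600 × 27,400/40,000 = $6,576.
Student Loan Interest Credit: $83,800 is below the $302,700 cutoff, so the full $6,125 applies.
Total: $6,576 + $6,125 = $12,701.

$12,701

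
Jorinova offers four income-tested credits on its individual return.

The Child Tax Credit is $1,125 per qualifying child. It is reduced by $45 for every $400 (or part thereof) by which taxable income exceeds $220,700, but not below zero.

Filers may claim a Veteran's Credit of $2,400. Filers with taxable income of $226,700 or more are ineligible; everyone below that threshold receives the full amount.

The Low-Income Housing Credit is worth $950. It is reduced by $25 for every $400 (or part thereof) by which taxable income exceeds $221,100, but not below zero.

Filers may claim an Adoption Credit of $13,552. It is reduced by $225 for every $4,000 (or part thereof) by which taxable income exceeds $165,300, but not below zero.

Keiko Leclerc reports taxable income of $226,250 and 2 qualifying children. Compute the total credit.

Child Tax Credit: base = 2 × $1,125 = $2,250. income exceeds $220,700 by $5,550, which is 14 full-or-partial $400 increments; reduction = 14 × $45 = $630, leaving $1,620.
Veteran's Credit: $226,250 is below the $226,700 cutoff, so the full $2,400 applies.
Low-Income Housing Credit: income exceeds $221,100 by $5,150, which is 13 full-or-partial $400 increments; reduction = 13 × $25 = $325, leaving $625.
Adoption Credit: income exceeds $165,300 by $60,950, which is 16 full-or-partial $4,000 increments; reduction = 16 × $225 = $3,600, leaving $9,952.
Total: $1,620 + $2,400 + $625 + $9,952 = $14,597.

$14,597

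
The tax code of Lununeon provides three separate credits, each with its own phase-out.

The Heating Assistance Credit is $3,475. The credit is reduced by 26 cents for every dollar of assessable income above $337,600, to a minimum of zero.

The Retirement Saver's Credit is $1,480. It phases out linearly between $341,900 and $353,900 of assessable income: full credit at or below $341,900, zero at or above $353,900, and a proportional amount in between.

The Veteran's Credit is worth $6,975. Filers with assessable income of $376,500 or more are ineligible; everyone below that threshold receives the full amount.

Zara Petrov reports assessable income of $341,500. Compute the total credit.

$10,916

Heating Assistance Credit: 26% of the $3,900 excess over $337,600 is $1,014; credit = $3,475 − $1,014 = $2,461.
Retirement Saver's Credit: $341,500 is at or below the $341,900 threshold, so the full $1,480 applies.
Veteran's Credit: $341,500 is below the $376,500 cutoff, so the full $6,975 applies.
Total: $2,461 + $1,480 + $6,975 = $10,916.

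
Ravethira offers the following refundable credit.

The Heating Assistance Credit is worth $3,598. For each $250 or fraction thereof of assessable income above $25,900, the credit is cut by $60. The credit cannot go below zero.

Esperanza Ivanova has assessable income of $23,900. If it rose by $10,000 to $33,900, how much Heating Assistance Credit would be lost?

At $23,900 — $23,900 is at or below the $25,900 threshold, so the full $3,598 applies.
At $33,900 — income exceeds $25,900 by $8,000, which is 32 full-or-partial $250 increments; reduction = 32 × $60 = $1,920, leaving $1,678.
Lost: $3,598 − $1,678 = $1,920.

$1,920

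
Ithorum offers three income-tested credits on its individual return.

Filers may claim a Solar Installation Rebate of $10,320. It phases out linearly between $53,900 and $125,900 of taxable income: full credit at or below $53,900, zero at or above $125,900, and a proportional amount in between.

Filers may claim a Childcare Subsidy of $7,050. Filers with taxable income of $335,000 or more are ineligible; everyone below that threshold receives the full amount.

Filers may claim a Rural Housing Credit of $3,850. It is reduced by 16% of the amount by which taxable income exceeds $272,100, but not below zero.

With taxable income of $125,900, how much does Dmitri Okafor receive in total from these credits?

Solar Installation Rebate: $125,900 is at or above $125,900, so the credit is $0.
Childcare Subsidy: $125,900 is below the $335,000 cutoff, so the full $7,050 applies.
Rural Housing Credit: $125,900 is at or below the $272,100 threshold, so the full $3,850 applies.
Total: $0 + $7,050 + $3,850 = $10,900.

$10,900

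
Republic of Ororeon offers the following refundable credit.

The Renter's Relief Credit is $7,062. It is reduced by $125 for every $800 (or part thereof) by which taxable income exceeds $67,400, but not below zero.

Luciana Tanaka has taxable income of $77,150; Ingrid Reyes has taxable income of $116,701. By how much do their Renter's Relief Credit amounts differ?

$5,437

Luciana ($77,150): Renter's Relief Credit: income exceeds $67,400 by $9,750, which is 13 full-or-partial $800 increments; reduction = 13 × $125 = $1,625, leaving $5,437.
Ingrid ($116,701): Renter's Relief Credit: income exceeds $67,400 by $49,301 → 62 increments × $125 = $7,750 ≥ base, so the credit is $0.
Difference: |$5,437 − $0| = $5,437.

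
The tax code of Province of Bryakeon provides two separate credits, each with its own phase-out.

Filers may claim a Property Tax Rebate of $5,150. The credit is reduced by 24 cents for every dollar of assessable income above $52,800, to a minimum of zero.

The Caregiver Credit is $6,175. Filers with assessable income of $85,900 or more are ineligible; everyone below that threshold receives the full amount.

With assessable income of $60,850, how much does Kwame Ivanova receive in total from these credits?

$9,393

Property Tax Rebate: 24% of the $8,050 excess over $52,800 is $1,932; credit = $5,150 − $1,932 = $3,218.
Caregiver Credit: $60,850 is below the $85,900 cutoff, so the full $6,175 applies.
Total: $3,218 + $6,175 = $9,393.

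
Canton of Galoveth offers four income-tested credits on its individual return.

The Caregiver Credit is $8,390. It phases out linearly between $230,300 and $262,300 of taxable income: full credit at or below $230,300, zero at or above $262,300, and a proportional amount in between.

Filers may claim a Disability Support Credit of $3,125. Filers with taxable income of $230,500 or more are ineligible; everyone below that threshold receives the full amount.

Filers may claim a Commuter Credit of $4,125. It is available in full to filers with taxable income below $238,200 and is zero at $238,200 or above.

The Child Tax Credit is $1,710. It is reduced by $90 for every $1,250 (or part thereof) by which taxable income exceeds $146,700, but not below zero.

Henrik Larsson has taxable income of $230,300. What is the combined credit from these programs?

$15,640

Caregiver Credit: $230,300 is at or below the $230,300 threshold, so the full $8,390 applies.
Disability Support Credit: $230,300 is below the $230,500 cutoff, so the full $3,125 applies.
Commuter Credit: $230,300 is below the $238,200 cutoff, so the full $4,125 applies.
Child Tax Credit: income exceeds $146,700 by $83,600 → 67 increments × $90 = $6,030 ≥ base, so the credit is $0.
Total: $8,390 + $3,125 + $4,125 + $0 = $15,640.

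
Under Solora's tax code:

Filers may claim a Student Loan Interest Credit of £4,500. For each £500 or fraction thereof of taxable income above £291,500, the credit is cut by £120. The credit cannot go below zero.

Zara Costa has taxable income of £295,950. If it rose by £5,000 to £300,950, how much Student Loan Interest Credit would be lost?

£1,200

At £295,950 — income exceeds £291,500 by £4,450, which is 9 full-or-partial £500 increments; reduction = 9 × £120 = £1,080, leaving £3,420.
At £300,950 — income exceeds £291,500 by £9,450, which is 19 full-or-partial £500 increments; reduction = 19 × £120 = £2,280, leaving £2,220.
Lost: £3,420 − £2,220 = £1,200.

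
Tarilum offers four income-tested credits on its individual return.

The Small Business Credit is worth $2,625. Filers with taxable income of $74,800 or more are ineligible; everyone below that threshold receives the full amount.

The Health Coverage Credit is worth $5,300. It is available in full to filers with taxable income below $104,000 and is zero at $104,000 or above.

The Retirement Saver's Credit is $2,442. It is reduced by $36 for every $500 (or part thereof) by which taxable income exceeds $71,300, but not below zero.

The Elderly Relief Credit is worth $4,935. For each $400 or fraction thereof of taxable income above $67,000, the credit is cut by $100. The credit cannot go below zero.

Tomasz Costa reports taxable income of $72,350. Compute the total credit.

Small Business Credit: $72,350 is below the $74,800 cutoff, so the full $2,625 applies.
Health Coverage Credit: $72,350 is below the $104,000 cutoff, so the full $5,300 applies.
Retirement Saver's Credit: income exceeds $71,300 by $1,050, which is 3 full-or-partial $500 increments; reduction = 3 × $36 = $108, leaving $2,334.
Elderly Relief Credit: income exceeds $67,000 by $5,350, which is 14 full-or-partial $400 increments; reduction = 14 × $100 = $1,400, leaving $3,535.
Total: $2,625 + $5,300 + $2,334 + $3,535 = $13,794.

$13,794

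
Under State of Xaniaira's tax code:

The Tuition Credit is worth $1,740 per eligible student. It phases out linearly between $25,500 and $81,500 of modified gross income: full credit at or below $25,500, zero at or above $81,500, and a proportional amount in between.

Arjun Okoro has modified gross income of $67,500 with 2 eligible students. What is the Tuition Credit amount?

Tuition Credit: base = 2 × $1,740 = $3,480. $67,500 is $42,000 into a $56,000 phase-out range, leaving 14,000/56,000 of the credit: $3,480 × 14,000/56,000 = $870.

$870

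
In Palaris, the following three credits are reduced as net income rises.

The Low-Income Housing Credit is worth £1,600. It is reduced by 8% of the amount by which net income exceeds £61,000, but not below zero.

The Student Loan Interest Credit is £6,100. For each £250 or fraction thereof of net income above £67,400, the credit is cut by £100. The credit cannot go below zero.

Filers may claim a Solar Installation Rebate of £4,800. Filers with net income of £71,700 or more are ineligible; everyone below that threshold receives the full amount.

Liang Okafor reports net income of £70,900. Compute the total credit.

Low-Income Housing Credit: 8% of the £9,900 excess over £61,000 is £792; credit = £1,600 − £792 = £808.
Student Loan Interest Credit: income exceeds £67,400 by £3,500, which is 14 full-or-partial £250 increments; reduction = 14 × £100 = £1,400, leaving £4,700.
Solar Installation Rebate: £70,900 is below the £71,700 cutoff, so the full £4,800 applies.
Total: £808 + £4,700 + £4,800 = £10,308.

£10,308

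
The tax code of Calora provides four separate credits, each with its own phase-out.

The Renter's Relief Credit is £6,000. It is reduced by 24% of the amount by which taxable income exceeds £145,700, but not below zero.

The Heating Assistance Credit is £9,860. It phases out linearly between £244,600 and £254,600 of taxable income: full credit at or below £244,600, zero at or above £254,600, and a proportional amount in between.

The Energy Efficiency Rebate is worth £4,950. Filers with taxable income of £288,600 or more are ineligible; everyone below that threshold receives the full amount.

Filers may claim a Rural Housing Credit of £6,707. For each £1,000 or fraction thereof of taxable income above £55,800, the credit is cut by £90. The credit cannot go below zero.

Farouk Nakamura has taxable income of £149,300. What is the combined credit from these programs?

£19,946

Renter's Relief Credit: 24% of the £3,600 excess over £145,700 is £864; credit = £6,000 − £864 = £5,136.
Heating Assistance Credit: £149,300 is at or below the £244,600 threshold, so the full £9,860 applies.
Energy Efficiency Rebate: £149,300 is below the £288,600 cutoff, so the full £4,950 applies.
Rural Housing Credit: income exceeds £55,800 by £93,500 → 94 increments × £90 = £8,460 ≥ base, so the credit is £0.
Total: £5,136 + £9,860 + £4,950 + £0 = £19,946.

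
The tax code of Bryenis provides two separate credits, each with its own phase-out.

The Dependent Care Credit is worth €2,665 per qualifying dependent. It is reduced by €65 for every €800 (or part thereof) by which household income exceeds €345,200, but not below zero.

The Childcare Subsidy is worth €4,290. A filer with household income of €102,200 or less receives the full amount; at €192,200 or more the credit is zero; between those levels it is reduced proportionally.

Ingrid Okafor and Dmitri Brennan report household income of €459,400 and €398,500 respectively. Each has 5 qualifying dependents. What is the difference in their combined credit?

Ingrid (€459,400): Dependent Care Credit: base = 5 × €2,665 = €13,325. income exceeds €345,200 by €114,200, which is 143 full-or-partial €800 increments; reduction = 143 × €65 = €9,295, leaving €4,030. Childcare Subsidy: €459,400 is at or above €192,200, so the credit is €0. total €4,030 + €0 = €4,030
Dmitri (€398,500): Dependent Care Credit: base = 5 × €2,665 = €13,325. income exceeds €345,200 by €53,300, which is 67 full-or-partial €800 increments; reduction = 67 × €65 = €4,355, leaving €8,970. Childcare Subsidy: €398,500 is at or above €192,200, so the credit is €0. total €8,970 + €0 = €8,970
Difference: |€4,030 − €8,970| = €4,940.

€4,940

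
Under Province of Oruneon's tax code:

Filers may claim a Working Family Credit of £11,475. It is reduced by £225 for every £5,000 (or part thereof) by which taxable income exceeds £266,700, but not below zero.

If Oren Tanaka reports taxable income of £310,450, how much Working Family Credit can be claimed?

Working Family Credit: income exceeds £266,700 by £43,750, which is 9 full-or-partial £5,000 increments; reduction = 9 × £225 = £2,025, leaving £9,450.

£9,450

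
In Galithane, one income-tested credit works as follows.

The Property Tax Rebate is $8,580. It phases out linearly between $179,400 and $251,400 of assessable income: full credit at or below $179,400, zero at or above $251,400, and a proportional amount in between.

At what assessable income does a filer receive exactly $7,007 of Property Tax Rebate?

$192,600

$7,007 is 7,007/8,580 of the full $8,580, so 1,573/8,580 of the $72,000 range has been used: income = $179,400 + $72,000 × 1,573/8,580 = $192,600.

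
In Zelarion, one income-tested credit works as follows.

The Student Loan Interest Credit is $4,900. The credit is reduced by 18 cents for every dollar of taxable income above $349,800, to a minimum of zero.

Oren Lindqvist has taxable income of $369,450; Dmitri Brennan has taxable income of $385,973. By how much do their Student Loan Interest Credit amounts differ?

$1,363

Oren ($369,450): Student Loan Interest Credit: 18% of the $19,650 excess over $349,800 is $3,537; credit = $4,900 − $3,537 = $1,363.
Dmitri ($385,973): Student Loan Interest Credit: 18% of the $36,173 excess over $349,800 is $6,511.14 ≥ base, so the credit is $0.
Difference: |$1,363 − $0| = $1,363.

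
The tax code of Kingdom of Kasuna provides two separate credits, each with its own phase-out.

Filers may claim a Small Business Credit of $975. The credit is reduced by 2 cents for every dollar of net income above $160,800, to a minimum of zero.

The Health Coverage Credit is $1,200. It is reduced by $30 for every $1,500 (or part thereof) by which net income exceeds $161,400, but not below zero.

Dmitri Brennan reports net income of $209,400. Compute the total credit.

Small Business Credit: 2% of the $48,600 excess over $160,800 is $972; credit = $975 − $972 = $3.
Health Coverage Credit: income exceeds $161,400 by $48,000, which is 32 full-or-partial $1,500 increments; reduction = 32 × $30 = $960, leaving $240.
Total: $3 + $240 = $243.

$243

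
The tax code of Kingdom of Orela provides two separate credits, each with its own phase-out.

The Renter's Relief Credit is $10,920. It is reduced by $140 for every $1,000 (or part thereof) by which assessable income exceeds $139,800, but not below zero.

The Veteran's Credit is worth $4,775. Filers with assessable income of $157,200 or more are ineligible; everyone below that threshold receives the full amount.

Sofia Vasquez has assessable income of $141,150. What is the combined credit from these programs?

$15,415

Renter's Relief Credit: income exceeds $139,800 by $1,350, which is 2 full-or-partial $1,000 increments; reduction = 2 × $140 = $280, leaving $10,640.
Veteran's Credit: $141,150 is below the $157,200 cutoff, so the full $4,775 applies.
Total: $10,640 + $4,775 = $15,415.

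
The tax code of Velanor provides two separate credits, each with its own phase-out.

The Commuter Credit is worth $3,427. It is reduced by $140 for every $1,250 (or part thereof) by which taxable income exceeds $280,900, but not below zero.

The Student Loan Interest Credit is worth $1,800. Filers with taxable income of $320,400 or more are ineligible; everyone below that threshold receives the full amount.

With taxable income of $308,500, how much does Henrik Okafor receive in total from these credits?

Commuter Credit: income exceeds $280,900 by $27,600, which is 23 full-or-partial $1,250 increments; reduction = 23 × $140 = $3,220, leaving $207.
Student Loan Interest Credit: $308,500 is below the $320,400 cutoff, so the full $1,800 applies.
Total: $207 + $1,800 = $2,007.

$2,007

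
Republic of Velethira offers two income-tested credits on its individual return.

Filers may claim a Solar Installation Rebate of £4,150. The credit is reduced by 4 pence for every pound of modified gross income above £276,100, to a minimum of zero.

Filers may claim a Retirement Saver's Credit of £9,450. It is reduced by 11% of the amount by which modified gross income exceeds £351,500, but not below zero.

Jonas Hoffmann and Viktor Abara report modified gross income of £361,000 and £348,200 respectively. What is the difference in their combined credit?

Jonas (£361,000): Solar Installation Rebate: 4% of the £84,900 excess over £276,100 is £3,396; credit = £4,150 − £3,396 = £754. Retirement Saver's Credit: 11% of the £9,500 excess over £351,500 is £1,045; credit = £9,450 − £1,045 = £8,405. total £754 + £8,405 = £9,159
Viktor (£348,200): Solar Installation Rebate: 4% of the £72,100 excess over £276,100 is £2,884; credit = £4,150 − £2,884 = £1,266. Retirement Saver's Credit: £348,200 is at or below the £351,500 threshold, so the full £9,450 applies. total £1,266 + £9,450 = £10,716
Difference: |£9,159 − £10,716| = £1,557.

£1,557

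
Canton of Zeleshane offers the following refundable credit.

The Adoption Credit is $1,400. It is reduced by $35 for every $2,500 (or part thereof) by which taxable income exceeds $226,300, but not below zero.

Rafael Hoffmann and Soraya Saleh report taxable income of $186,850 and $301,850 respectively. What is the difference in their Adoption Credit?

Rafael ($186,850): Adoption Credit: $186,850 is at or below the $226,300 threshold, so the full $1,400 applies.
Soraya ($301,850): Adoption Credit: income exceeds $226,300 by $75,550, which is 31 full-or-partial $2,500 increments; reduction = 31 × $35 = $1,085, leaving $315.
Difference: |$1,400 − $315| = $1,085.

$1,085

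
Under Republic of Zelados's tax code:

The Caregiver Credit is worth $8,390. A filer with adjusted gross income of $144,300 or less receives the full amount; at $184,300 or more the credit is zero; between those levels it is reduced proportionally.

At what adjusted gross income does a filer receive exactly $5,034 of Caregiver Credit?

$160,300

$5,034 is 5,034/8,390 of the full $8,390, so 3,356/8,390 of the $40,000 range has been used: income = $144,300 + $40,000 × 3,356/8,390 = $160,300.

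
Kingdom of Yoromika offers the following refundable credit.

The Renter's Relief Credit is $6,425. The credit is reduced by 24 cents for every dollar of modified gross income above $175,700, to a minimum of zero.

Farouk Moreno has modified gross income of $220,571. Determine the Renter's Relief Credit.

Renter's Relief Credit: 24% of the $44,871 excess over $175,700 is $10,769.04 ≥ base, so the credit is $0.

$0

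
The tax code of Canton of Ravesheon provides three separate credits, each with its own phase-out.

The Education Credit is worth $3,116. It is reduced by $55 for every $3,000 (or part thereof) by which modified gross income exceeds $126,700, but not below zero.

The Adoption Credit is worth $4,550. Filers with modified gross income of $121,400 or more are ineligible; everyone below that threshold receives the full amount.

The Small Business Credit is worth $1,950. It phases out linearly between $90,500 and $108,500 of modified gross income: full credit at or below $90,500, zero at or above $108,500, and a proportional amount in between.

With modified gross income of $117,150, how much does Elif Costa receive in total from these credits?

$7,666

Education Credit: $117,150 is at or below the $126,700 threshold, so the full $3,116 applies.
Adoption Credit: $117,150 is below the $121,400 cutoff, so the full $4,550 applies.
Small Business Credit: $117,150 is at or above $108,500, so the credit is $0.
Total: $3,116 + $4,550 + $0 = $7,666.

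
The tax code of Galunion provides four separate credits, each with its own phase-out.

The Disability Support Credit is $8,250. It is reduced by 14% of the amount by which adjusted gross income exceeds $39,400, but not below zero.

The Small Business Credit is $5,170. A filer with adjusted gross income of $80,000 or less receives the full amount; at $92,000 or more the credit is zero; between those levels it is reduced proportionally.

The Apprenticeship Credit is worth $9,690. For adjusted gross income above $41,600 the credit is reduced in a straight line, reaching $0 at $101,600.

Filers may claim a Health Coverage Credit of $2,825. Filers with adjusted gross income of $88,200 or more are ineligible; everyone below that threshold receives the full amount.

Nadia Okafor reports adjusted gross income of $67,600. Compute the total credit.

Disability Support Credit: 14% of the $28,200 excess over $39,400 is $3,948; credit = $8,250 − $3,948 = $4,302.
Small Business Credit: $67,600 is at or below the $80,000 threshold, so the full $5,170 applies.
Apprenticeship Credit: $67,600 is $26,000 into a $60,000 phase-out range, leaving 34,000/60,000 of the credit: $9,690 × 34,000/60,000 = $5,491.
Health Coverage Credit: $67,600 is below the $88,200 cutoff, so the full $2,825 applies.
Total: $4,302 + $5,170 + $5,491 + $2,825 = $17,788.

$17,788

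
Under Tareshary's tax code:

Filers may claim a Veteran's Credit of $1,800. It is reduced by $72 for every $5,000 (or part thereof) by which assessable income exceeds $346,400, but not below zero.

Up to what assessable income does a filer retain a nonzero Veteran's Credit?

$466,400

After 24 increments the reduction is 24 × $72 = $1,728, leaving $72; one more increment wipes it out. Increment 24 ends at excess 24 × $5,000 = $120,000, so the highest qualifying income is $346,400 + $120,000 = $466,400.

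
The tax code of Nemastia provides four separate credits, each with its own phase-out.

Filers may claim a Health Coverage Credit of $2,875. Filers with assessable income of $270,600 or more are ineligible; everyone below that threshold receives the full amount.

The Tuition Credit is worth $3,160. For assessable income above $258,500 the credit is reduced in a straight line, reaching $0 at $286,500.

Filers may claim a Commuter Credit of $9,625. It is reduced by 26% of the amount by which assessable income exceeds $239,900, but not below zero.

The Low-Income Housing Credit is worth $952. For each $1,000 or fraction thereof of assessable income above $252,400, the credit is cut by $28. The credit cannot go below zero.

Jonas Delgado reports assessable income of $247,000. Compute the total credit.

$14,766

Health Coverage Credit: $247,000 is below the $270,600 cutoff, so the full $2,875 applies.
Tuition Credit: $247,000 is at or below the $258,500 threshold, so the full $3,160 applies.
Commuter Credit: 26% of the $7,100 excess over $239,900 is $1,846; credit = $9,625 − $1,846 = $7,779.
Low-Income Housing Credit: $247,000 is at or below the $252,400 threshold, so the full $952 applies.
Total: $2,875 + $3,160 + $7,779 + $952 = $14,766.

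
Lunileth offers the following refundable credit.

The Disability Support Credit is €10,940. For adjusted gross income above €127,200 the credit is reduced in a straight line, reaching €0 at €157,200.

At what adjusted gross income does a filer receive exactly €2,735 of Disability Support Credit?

€2,735 is 2,735/10,940 of the full €10,940, so 8,205/10,940 of the €30,000 range has been used: income = €127,200 + €30,000 × 8,205/10,940 = €149,700.

€149,700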